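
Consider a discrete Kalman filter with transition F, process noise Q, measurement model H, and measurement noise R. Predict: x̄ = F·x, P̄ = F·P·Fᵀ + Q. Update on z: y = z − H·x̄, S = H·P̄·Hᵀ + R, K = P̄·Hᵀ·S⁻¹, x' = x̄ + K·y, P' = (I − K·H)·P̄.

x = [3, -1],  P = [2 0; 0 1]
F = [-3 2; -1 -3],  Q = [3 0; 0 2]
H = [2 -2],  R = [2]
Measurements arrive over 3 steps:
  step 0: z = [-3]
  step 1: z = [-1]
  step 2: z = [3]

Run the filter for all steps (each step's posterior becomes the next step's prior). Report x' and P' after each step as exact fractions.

step 0: x̄ = F·x = [-11, 0]
step 0: P̄ = F·P·Fᵀ + Q = [25 0; 0 13]
step 0: y = z − H·x̄ = [19]
step 0: S = H·P̄·Hᵀ + R = [154]
step 0: K = P̄·Hᵀ·S⁻¹ = [25/77; -13/77]
step 0: x' = x̄ + K·y = [-372/77, -247/77]
step 0: P' = (I − K·H)·P̄ = [675/77 650/77; 650/77 663/77]
step 1: x̄ = F·x = [622/77, 159/11]
step 1: P̄ = F·P·Fᵀ + Q = [1158/77 371/11; 371/11 1528/11]
step 1: y = z − H·x̄ = [905/77]
step 1: S = H·P̄·Hᵀ + R = [26794/77]
step 1: K = P̄·Hᵀ·S⁻¹ = [-1439/13397; -8099/13397]
step 1: x' = x̄ + K·y = [91307/13397, 98458/13397]
step 1: P' = (I − K·H)·P̄ = [147692/13397 149131/13397; 149131/13397 157230/13397]
step 2: x̄ = F·x = [-77005/13397, -386681/13397]
step 2: P̄ = F·P·Fᵀ + Q = [208767/13397 543613/13397; 543613/13397 2484342/13397]
step 2: y = z − H·x̄ = [-579161/13397]
step 2: S = H·P̄·Hᵀ + R = [6450326/13397]
step 2: K = P̄·Hᵀ·S⁻¹ = [-334846/3225163; -1940729/3225163]
step 2: x' = x̄ + K·y = [-4062397/3225163, -9189722/3225163]
step 2: P' = (I − K·H)·P̄ = [33519737/3225163 33854583/3225163; 33854583/3225163 35795312/3225163]

step 0: x' = [-372/77, -247/77], P' = [675/77 650/77; 650/77 663/77]
step 1: x' = [91307/13397, 98458/13397], P' = [147692/13397 149131/13397; 149131/13397 157230/13397]
step 2: x' = [-4062397/3225163, -9189722/3225163], P' = [33519737/3225163 33854583/3225163; 33854583/3225163 35795312/3225163]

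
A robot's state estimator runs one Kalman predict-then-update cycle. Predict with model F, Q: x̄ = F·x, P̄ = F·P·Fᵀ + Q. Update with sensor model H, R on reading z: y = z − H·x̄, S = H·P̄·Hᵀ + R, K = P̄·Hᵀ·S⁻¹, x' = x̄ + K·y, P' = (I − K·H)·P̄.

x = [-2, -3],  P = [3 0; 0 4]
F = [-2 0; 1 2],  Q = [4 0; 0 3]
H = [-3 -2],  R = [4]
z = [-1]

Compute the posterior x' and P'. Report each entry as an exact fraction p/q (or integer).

x' = [209/41, -591/82]
P' = [332/41 -480/41; -480/41 733/41]

x̄ = F·x = [4, -8]
P̄ = F·P·Fᵀ + Q = [16 -6; -6 22]
y = z − H·x̄ = [-5]
S = H·P̄·Hᵀ + R = [164]
K = P̄·Hᵀ·S⁻¹ = [-9/41; -13/82]
x' = x̄ + K·y = [209/41, -591/82]
P' = (I − K·H)·P̄ = [332/41 -480/41; -480/41 733/41]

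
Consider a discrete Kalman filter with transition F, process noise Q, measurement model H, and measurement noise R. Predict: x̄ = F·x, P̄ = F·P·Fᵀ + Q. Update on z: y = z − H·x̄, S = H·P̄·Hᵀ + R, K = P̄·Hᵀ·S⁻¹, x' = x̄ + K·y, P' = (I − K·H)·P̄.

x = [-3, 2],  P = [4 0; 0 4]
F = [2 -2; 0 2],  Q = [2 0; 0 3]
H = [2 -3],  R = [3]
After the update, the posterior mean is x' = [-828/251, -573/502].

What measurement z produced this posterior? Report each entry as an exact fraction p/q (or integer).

x̄ = F·x = [-10, 4]
P̄ = F·P·Fᵀ + Q = [34 -16; -16 19]
S = H·P̄·Hᵀ + R = [502]
K = P̄·Hᵀ·S⁻¹ = [58/251; -89/502]
x' − x̄ = [1682/251, -2581/502] = K·y
y = (KᵀK)⁻¹·Kᵀ·(x' − x̄) = [29]
z = y + H·x̄ = [29] + [-32] = [-3]

z = [-3]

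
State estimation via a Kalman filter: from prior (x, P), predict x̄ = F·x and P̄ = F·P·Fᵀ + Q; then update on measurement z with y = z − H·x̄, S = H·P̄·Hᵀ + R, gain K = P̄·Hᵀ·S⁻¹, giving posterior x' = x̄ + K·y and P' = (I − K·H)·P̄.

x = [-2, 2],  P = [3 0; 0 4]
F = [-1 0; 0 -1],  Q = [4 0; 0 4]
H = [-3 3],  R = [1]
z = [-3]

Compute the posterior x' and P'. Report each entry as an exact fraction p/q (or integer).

x̄ = F·x = [2, -2]
P̄ = F·P·Fᵀ + Q = [7 0; 0 8]
y = z − H·x̄ = [9]
S = H·P̄·Hᵀ + R = [136]
K = P̄·Hᵀ·S⁻¹ = [-21/136; 3/17]
x' = x̄ + K·y = [83/136, -7/17]
P' = (I − K·H)·P̄ = [511/136 63/17; 63/17 64/17]

x' = [83/136, -7/17]
P' = [511/136 63/17; 63/17 64/17]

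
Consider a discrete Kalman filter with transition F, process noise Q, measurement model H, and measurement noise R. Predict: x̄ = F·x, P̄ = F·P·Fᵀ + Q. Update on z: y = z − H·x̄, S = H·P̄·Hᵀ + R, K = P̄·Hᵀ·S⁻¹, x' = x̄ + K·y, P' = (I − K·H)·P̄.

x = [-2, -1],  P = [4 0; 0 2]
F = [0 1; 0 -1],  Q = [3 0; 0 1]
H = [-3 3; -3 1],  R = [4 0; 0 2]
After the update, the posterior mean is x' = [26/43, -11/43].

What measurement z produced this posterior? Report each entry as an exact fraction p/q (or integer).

z = [-3, -2]

x̄ = F·x = [-1, 1]
P̄ = F·P·Fᵀ + Q = [5 -2; -2 3]
S = H·P̄·Hᵀ + R = [112 78; 78 62]
K = P̄·Hᵀ·S⁻¹ = [6/215 -133/430; 57/215 -81/430]
x' − x̄ = [69/43, -54/43] = K·y
y = (KᵀK)⁻¹·Kᵀ·(x' − x̄) = [-9, -6]
z = y + H·x̄ = [-9, -6] + [6, 4] = [-3, -2]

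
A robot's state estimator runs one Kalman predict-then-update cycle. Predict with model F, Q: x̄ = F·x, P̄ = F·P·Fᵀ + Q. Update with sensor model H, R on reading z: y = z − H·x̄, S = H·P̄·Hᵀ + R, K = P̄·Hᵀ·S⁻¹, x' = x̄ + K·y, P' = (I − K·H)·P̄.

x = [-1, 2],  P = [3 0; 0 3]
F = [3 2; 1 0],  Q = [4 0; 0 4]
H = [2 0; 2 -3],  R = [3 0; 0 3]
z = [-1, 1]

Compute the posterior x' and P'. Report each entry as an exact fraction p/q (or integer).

x' = [-756/1471, -1052/1471]
P' = [2109/2942 1347/2942; 1347/2942 1781/2942]

x̄ = F·x = [1, -1]
P̄ = F·P·Fᵀ + Q = [43 9; 9 7]
y = z − H·x̄ = [-3, -4]
S = H·P̄·Hᵀ + R = [175 118; 118 130]
K = P̄·Hᵀ·S⁻¹ = [703/1471 59/2942; 449/1471 -883/2942]
x' = x̄ + K·y = [-756/1471, -1052/1471]
P' = (I − K·H)·P̄ = [2109/2942 1347/2942; 1347/2942 1781/2942]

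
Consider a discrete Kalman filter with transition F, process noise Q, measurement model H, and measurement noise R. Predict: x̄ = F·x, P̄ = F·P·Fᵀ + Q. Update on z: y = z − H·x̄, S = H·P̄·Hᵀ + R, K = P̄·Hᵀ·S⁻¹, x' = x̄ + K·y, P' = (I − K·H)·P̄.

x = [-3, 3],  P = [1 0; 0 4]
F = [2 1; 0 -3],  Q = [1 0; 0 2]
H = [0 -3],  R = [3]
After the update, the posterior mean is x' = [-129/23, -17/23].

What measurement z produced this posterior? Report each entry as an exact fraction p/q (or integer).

x̄ = F·x = [-3, -9]
P̄ = F·P·Fᵀ + Q = [9 -12; -12 38]
S = H·P̄·Hᵀ + R = [345]
K = P̄·Hᵀ·S⁻¹ = [12/115; -38/115]
x' − x̄ = [-60/23, 190/23] = K·y
y = (KᵀK)⁻¹·Kᵀ·(x' − x̄) = [-25]
z = y + H·x̄ = [-25] + [27] = [2]

z = [2]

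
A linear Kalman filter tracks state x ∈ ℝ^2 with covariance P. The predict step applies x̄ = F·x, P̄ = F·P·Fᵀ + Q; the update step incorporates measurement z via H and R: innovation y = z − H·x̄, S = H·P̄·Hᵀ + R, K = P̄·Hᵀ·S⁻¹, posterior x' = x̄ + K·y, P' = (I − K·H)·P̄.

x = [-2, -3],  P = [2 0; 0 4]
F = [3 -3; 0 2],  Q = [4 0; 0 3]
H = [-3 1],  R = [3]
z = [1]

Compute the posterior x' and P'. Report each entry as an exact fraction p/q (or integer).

x' = [-69/43, -167/43]
P' = [175/172 753/344; 753/344 4791/688]

x̄ = F·x = [3, -6]
P̄ = F·P·Fᵀ + Q = [58 -24; -24 19]
y = z − H·x̄ = [16]
S = H·P̄·Hᵀ + R = [688]
K = P̄·Hᵀ·S⁻¹ = [-99/344; 91/688]
x' = x̄ + K·y = [-69/43, -167/43]
P' = (I − K·H)·P̄ = [175/172 753/344; 753/344 4791/688]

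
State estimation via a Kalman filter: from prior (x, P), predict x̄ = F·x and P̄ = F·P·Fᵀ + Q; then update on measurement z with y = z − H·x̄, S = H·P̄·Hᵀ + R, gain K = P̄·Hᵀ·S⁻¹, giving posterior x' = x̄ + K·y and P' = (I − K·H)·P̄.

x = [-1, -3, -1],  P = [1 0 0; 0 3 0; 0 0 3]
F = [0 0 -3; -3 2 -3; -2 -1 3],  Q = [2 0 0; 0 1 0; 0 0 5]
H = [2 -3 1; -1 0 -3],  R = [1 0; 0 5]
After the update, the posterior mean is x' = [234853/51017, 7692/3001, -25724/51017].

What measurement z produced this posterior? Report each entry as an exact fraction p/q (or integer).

x̄ = F·x = [3, 0, 2]
P̄ = F·P·Fᵀ + Q = [29 27 -27; 27 49 -27; -27 -27 39]
S = H·P̄·Hᵀ + R = [327 -148; -148 223]
K = P̄·Hᵀ·S⁻¹ = [-3454/51017 9604/51017; -1104/3001 -6/3001; 1398/51017 -19662/51017]
x' − x̄ = [81802/51017, 7692/3001, -127758/51017] = K·y
y = (KᵀK)⁻¹·Kᵀ·(x' − x̄) = [-7, 6]
z = y + H·x̄ = [-7, 6] + [8, -9] = [1, -3]

z = [1, -3]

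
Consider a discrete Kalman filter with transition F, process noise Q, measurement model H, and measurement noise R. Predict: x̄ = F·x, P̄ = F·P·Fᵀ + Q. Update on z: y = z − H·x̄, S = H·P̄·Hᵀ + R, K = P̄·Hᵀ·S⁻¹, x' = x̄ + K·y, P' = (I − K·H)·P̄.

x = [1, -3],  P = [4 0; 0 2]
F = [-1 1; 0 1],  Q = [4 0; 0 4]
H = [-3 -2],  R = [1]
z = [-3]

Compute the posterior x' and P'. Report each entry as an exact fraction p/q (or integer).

x̄ = F·x = [-4, -3]
P̄ = F·P·Fᵀ + Q = [10 2; 2 6]
y = z − H·x̄ = [-21]
S = H·P̄·Hᵀ + R = [139]
K = P̄·Hᵀ·S⁻¹ = [-34/139; -18/139]
x' = x̄ + K·y = [158/139, -39/139]
P' = (I − K·H)·P̄ = [234/139 -334/139; -334/139 510/139]

x' = [158/139, -39/139]
P' = [234/139 -334/139; -334/139 510/139]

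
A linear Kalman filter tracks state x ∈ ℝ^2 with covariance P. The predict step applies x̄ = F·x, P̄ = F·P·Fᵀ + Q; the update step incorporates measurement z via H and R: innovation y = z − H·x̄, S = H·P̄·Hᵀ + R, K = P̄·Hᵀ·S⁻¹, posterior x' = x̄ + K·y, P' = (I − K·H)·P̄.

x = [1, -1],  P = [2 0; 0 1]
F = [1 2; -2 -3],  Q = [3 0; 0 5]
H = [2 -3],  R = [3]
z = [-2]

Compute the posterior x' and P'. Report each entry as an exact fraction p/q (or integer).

x' = [-71/119, 33/119]
P' = [303/119 186/119; 186/119 458/357]

x̄ = F·x = [-1, 1]
P̄ = F·P·Fᵀ + Q = [9 -10; -10 22]
y = z − H·x̄ = [3]
S = H·P̄·Hᵀ + R = [357]
K = P̄·Hᵀ·S⁻¹ = [16/119; -86/357]
x' = x̄ + K·y = [-71/119, 33/119]
P' = (I − K·H)·P̄ = [303/119 186/119; 186/119 458/357]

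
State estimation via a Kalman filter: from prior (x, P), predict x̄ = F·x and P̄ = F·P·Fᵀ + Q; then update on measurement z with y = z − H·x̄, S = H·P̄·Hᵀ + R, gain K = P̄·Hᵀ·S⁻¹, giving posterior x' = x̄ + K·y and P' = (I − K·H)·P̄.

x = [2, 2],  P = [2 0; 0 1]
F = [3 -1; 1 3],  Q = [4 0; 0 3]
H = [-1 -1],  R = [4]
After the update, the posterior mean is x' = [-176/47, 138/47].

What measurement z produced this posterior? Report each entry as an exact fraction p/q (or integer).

x̄ = F·x = [4, 8]
P̄ = F·P·Fᵀ + Q = [23 3; 3 14]
S = H·P̄·Hᵀ + R = [47]
K = P̄·Hᵀ·S⁻¹ = [-26/47; -17/47]
x' − x̄ = [-364/47, -238/47] = K·y
y = (KᵀK)⁻¹·Kᵀ·(x' − x̄) = [14]
z = y + H·x̄ = [14] + [-12] = [2]

z = [2]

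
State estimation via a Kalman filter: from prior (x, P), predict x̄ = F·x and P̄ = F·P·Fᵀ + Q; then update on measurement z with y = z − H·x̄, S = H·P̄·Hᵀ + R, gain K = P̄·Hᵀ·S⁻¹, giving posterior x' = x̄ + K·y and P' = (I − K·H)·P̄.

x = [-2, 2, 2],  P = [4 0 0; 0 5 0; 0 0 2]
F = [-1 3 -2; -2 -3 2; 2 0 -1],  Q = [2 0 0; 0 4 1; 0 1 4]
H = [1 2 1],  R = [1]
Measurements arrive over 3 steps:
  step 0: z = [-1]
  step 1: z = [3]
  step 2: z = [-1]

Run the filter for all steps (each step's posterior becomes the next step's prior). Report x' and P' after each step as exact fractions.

step 0: x' = [109/22, -13/55, -60/11], P' = [1053/22 -208/11 -114/11; -208/11 653/55 -45/11; -114/11 -45/11 202/11]
step 1: x' = [256757/36229, -42482/36229, -65593/36229], P' = [12646763/36229 -4352632/36229 -3938548/36229; -4352632/36229 1804549/36229 773878/36229; -3938548/36229 773878/36229 2363272/36229]
step 2: x' = [6792135/10577701, -1455588/10577701, -14554687/10577701], P' = [55140589398/74043907 -18651524265/74043907 -17807107652/74043907; -18651524265/74043907 6975293519/74043907 4757365353/74043907; -17807107652/74043907 4757365353/74043907 8223095156/74043907]

step 0: x̄ = F·x = [4, 2, -6]
step 0: P̄ = F·P·Fᵀ + Q = [59 -45 -4; -45 73 -19; -4 -19 22]
step 0: y = z − H·x̄ = [-3]
step 0: S = H·P̄·Hᵀ + R = [110]
step 0: K = P̄·Hᵀ·S⁻¹ = [-7/22; 41/55; -2/11]
step 0: x' = x̄ + K·y = [109/22, -13/55, -60/11]
step 0: P' = (I − K·H)·P̄ = [1053/22 -208/11 -114/11; -208/11 653/55 -45/11; -114/11 -45/11 202/11]
step 1: x̄ = F·x = [577/110, -1106/55, 169/11]
step 1: P̄ = F·P·Fᵀ + Q = [38639/110 -5372/55 -1420/11; -5372/55 15447/55 -2070/11; -1420/11 -2070/11 2808/11]
step 1: y = z − H·x̄ = [2487/110]
step 1: S = H·P̄·Hᵀ + R = [36229/110]
step 1: K = P̄·Hᵀ·S⁻¹ = [2951/36229; 30344/36229; -27520/36229]
step 1: x' = x̄ + K·y = [256757/36229, -42482/36229, -65593/36229]
step 1: P' = (I − K·H)·P̄ = [12646763/36229 -4352632/36229 -3938548/36229; -4352632/36229 1804549/36229 773878/36229; -3938548/36229 773878/36229 2363272/36229]
step 2: x̄ = F·x = [-253017/36229, -517254/36229, 579107/36229]
step 2: P̄ = F·P·Fᵀ + Q = [39488314/36229 14066833/36229 -37188764/36229; 14066833/36229 46416261/36229 -50471229/36229; -37188764/36229 -50471229/36229 68849432/36229]
step 2: y = z − H·x̄ = [672189/36229]
step 2: S = H·P̄·Hᵀ + R = [74043907/36229]
step 2: K = P̄·Hᵀ·S⁻¹ = [30433216/74043907; 56428126/74043907; -69281790/74043907]
step 2: x' = x̄ + K·y = [6792135/10577701, -1455588/10577701, -14554687/10577701]
step 2: P' = (I − K·H)·P̄ = [55140589398/74043907 -18651524265/74043907 -17807107652/74043907; -18651524265/74043907 6975293519/74043907 4757365353/74043907; -17807107652/74043907 4757365353/74043907 8223095156/74043907]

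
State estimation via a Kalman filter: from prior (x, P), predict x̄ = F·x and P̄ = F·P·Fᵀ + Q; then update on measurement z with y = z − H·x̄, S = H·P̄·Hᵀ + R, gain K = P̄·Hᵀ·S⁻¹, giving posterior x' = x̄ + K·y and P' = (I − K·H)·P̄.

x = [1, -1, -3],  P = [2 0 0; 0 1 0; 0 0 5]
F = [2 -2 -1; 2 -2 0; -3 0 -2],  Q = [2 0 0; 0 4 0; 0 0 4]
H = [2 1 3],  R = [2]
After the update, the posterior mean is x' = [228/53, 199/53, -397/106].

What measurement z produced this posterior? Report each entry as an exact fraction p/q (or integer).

x̄ = F·x = [7, 4, 3]
P̄ = F·P·Fᵀ + Q = [19 12 -2; 12 16 -12; -2 -12 42]
S = H·P̄·Hᵀ + R = [424]
K = P̄·Hᵀ·S⁻¹ = [11/106; 1/106; 55/212]
x' − x̄ = [-143/53, -13/53, -715/106] = K·y
y = (KᵀK)⁻¹·Kᵀ·(x' − x̄) = [-26]
z = y + H·x̄ = [-26] + [27] = [1]

z = [1]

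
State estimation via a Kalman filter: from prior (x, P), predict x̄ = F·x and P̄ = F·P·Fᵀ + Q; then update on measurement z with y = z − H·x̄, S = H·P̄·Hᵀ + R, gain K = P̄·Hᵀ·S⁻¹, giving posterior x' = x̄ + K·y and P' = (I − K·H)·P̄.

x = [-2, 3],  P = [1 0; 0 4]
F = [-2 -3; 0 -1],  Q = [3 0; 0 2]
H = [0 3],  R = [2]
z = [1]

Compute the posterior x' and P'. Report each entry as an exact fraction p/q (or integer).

x' = [10/7, 3/14]
P' = [139/7 3/7; 3/7 3/14]

x̄ = F·x = [-5, -3]
P̄ = F·P·Fᵀ + Q = [43 12; 12 6]
y = z − H·x̄ = [10]
S = H·P̄·Hᵀ + R = [56]
K = P̄·Hᵀ·S⁻¹ = [9/14; 9/28]
x' = x̄ + K·y = [10/7, 3/14]
P' = (I − K·H)·P̄ = [139/7 3/7; 3/7 3/14]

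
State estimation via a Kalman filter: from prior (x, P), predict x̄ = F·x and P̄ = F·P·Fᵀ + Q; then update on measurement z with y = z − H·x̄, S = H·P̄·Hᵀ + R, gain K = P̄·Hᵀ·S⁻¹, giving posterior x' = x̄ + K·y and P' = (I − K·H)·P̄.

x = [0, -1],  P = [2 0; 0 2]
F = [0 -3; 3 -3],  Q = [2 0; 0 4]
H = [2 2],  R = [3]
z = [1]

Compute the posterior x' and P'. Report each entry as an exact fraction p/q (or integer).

x̄ = F·x = [3, 3]
P̄ = F·P·Fᵀ + Q = [20 18; 18 40]
y = z − H·x̄ = [-11]
S = H·P̄·Hᵀ + R = [387]
K = P̄·Hᵀ·S⁻¹ = [76/387; 116/387]
x' = x̄ + K·y = [325/387, -115/387]
P' = (I − K·H)·P̄ = [1964/387 -1850/387; -1850/387 2024/387]

x' = [325/387, -115/387]
P' = [1964/387 -1850/387; -1850/387 2024/387]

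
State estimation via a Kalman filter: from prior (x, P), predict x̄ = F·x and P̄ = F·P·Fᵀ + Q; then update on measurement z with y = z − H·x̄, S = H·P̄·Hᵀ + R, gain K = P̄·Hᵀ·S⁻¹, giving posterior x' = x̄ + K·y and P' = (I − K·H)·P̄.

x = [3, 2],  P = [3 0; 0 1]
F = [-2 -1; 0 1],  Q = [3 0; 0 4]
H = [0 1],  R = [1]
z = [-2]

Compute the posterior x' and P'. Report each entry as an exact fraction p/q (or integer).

x' = [-22/3, -4/3]
P' = [95/6 -1/6; -1/6 5/6]

x̄ = F·x = [-8, 2]
P̄ = F·P·Fᵀ + Q = [16 -1; -1 5]
y = z − H·x̄ = [-4]
S = H·P̄·Hᵀ + R = [6]
K = P̄·Hᵀ·S⁻¹ = [-1/6; 5/6]
x' = x̄ + K·y = [-22/3, -4/3]
P' = (I − K·H)·P̄ = [95/6 -1/6; -1/6 5/6]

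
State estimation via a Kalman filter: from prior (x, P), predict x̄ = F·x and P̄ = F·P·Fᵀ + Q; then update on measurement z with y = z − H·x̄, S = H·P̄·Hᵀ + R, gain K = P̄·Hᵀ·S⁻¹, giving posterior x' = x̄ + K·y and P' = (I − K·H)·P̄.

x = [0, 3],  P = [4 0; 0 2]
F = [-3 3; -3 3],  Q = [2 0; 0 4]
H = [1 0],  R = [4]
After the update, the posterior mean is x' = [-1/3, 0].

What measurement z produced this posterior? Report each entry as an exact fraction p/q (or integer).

z = [-1]

x̄ = F·x = [9, 9]
P̄ = F·P·Fᵀ + Q = [56 54; 54 58]
S = H·P̄·Hᵀ + R = [60]
K = P̄·Hᵀ·S⁻¹ = [14/15; 9/10]
x' − x̄ = [-28/3, -9] = K·y
y = (KᵀK)⁻¹·Kᵀ·(x' − x̄) = [-10]
z = y + H·x̄ = [-10] + [9] = [-1]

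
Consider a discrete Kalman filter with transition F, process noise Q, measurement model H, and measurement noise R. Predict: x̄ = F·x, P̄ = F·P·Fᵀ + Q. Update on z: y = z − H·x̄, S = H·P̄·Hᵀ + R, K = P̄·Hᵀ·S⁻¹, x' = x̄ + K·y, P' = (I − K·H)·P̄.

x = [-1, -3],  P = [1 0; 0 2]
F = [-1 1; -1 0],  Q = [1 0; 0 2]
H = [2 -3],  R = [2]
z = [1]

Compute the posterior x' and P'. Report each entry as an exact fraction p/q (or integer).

x' = [-26/33, -23/33]
P' = [107/33 68/33; 68/33 50/33]

x̄ = F·x = [-2, 1]
P̄ = F·P·Fᵀ + Q = [4 1; 1 3]
y = z − H·x̄ = [8]
S = H·P̄·Hᵀ + R = [33]
K = P̄·Hᵀ·S⁻¹ = [5/33; -7/33]
x' = x̄ + K·y = [-26/33, -23/33]
P' = (I − K·H)·P̄ = [107/33 68/33; 68/33 50/33]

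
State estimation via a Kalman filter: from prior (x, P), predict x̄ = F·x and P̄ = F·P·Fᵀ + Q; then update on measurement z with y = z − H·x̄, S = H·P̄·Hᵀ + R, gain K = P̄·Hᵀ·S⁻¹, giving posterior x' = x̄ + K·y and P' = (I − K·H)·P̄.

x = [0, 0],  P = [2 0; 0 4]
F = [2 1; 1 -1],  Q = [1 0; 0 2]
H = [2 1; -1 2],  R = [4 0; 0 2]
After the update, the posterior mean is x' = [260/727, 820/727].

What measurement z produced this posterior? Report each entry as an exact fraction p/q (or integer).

x̄ = F·x = [0, 0]
P̄ = F·P·Fᵀ + Q = [13 0; 0 8]
S = H·P̄·Hᵀ + R = [64 -10; -10 47]
K = P̄·Hᵀ·S⁻¹ = [273/727 -143/727; 134/727 276/727]
x' − x̄ = [260/727, 820/727] = K·y
y = (KᵀK)⁻¹·Kᵀ·(x' − x̄) = [2, 2]
z = y + H·x̄ = [2, 2] + [0, 0] = [2, 2]

z = [2, 2]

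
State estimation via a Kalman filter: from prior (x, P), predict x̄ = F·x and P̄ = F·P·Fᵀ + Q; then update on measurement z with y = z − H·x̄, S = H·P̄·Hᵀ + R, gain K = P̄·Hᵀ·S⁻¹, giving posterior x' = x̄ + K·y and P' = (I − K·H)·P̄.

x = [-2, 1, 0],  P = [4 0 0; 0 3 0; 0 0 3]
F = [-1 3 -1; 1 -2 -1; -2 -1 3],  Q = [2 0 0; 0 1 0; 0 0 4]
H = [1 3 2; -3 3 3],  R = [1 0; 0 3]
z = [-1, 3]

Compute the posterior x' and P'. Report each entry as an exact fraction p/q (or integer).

x' = [-1864/7435, -5827/2974, 3936/1487]
P' = [13969/7435 -7107/1487 9529/1487; -7107/1487 41721/2974 -27823/1487; 9529/1487 -27823/1487 37327/1487]

x̄ = F·x = [5, -4, 3]
P̄ = F·P·Fᵀ + Q = [36 -19 -10; -19 20 -11; -10 -11 50]
y = z − H·x̄ = [0, 21]
S = H·P̄·Hᵀ + R = [131 351; 351 1281]
K = P̄·Hᵀ·S⁻¹ = [2654/7435 -1859/7435; -343/2974 289/2974; 714/1487 -25/1487]
x' = x̄ + K·y = [-1864/7435, -5827/2974, 3936/1487]
P' = (I − K·H)·P̄ = [13969/7435 -7107/1487 9529/1487; -7107/1487 41721/2974 -27823/1487; 9529/1487 -27823/1487 37327/1487]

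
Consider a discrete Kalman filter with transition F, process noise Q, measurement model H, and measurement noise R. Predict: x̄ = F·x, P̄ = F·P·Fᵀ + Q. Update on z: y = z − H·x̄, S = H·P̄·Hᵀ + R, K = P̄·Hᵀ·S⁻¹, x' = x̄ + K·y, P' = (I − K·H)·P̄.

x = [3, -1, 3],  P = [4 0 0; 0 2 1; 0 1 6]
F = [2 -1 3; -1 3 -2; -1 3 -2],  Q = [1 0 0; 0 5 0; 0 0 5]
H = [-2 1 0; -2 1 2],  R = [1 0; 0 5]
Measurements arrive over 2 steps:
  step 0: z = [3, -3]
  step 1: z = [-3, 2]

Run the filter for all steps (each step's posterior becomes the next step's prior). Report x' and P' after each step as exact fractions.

step 0: x' = [-49714/25439, -28840/25439, -68130/25439], P' = [51263/25439 89507/25439 12477/25439; 89507/25439 177343/25439 14488/25439; 12477/25439 14488/25439 33273/25439]
step 1: x' = [169474045/400993861, -656330391/400993861, 726483774/400993861], P' = [1004000343/400993861 1776445467/400993861 283408197/400993861; 1776445467/400993861 3476660503/400993861 388923158/400993861; 283408197/400993861 388923158/400993861 560773173/400993861]

step 0: x̄ = F·x = [16, -12, -12]
step 0: P̄ = F·P·Fᵀ + Q = [67 -39 -39; -39 39 34; -39 34 39]
step 0: y = z − H·x̄ = [47, 65]
step 0: S = H·P̄·Hᵀ + R = [464 687; 687 1072]
step 0: K = P̄·Hᵀ·S⁻¹ = [-13019/25439 2387/25439; -1671/25439 5461/25439; -10466/25439 11216/25439]
step 0: x' = x̄ + K·y = [-49714/25439, -28840/25439, -68130/25439]
step 0: P' = (I − K·H)·P̄ = [51263/25439 89507/25439 12477/25439; 89507/25439 177343/25439 14488/25439; 12477/25439 14488/25439 33273/25439]
step 1: x̄ = F·x = [-274978/25439, 99454/25439, 99454/25439]
step 1: P̄ = F·P·Fᵀ + Q = [412059/25439 -135615/25439 -135615/25439; -135615/25439 1246647/25439 1119452/25439; -135615/25439 1119452/25439 1246647/25439]
step 1: y = z − H·x̄ = [-725727/25439, -797440/25439]
step 1: S = H·P̄·Hᵀ + R = [3462782/25439 6218707/25439; 6218707/25439 14113854/25439]
step 1: K = P̄·Hᵀ·S⁻¹ = [-231555219/400993861 67052235/400993861; -76230431/400993861 140323177/400993861; -177893236/400993861 188730622/400993861]
step 1: x' = x̄ + K·y = [169474045/400993861, -656330391/400993861, 726483774/400993861]
step 1: P' = (I − K·H)·P̄ = [1004000343/400993861 1776445467/400993861 283408197/400993861; 1776445467/400993861 3476660503/400993861 388923158/400993861; 283408197/400993861 388923158/400993861 560773173/400993861]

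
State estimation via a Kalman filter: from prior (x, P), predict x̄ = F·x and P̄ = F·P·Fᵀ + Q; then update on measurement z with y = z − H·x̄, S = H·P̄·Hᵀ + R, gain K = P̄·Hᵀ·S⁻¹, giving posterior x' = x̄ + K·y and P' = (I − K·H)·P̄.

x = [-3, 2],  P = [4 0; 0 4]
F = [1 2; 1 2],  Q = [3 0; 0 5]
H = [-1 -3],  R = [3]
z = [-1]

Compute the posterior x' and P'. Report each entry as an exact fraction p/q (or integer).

x̄ = F·x = [1, 1]
P̄ = F·P·Fᵀ + Q = [23 20; 20 25]
y = z − H·x̄ = [3]
S = H·P̄·Hᵀ + R = [371]
K = P̄·Hᵀ·S⁻¹ = [-83/371; -95/371]
x' = x̄ + K·y = [122/371, 86/371]
P' = (I − K·H)·P̄ = [1644/371 -465/371; -465/371 250/371]

x' = [122/371, 86/371]
P' = [1644/371 -465/371; -465/371 250/371]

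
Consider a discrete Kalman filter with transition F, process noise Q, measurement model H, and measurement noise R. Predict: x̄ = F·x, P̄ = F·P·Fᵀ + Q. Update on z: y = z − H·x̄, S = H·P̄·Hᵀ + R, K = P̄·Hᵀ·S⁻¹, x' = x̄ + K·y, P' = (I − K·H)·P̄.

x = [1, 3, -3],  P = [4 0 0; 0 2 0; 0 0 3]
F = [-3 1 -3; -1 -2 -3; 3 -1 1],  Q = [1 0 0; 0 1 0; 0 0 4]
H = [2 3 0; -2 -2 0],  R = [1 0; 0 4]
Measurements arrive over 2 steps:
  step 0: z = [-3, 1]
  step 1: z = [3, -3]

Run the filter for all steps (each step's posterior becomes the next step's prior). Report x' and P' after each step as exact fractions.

step 0: x' = [5551/2636, -12761/5272, 8577/5272], P' = [3554/659 -4935/1318 -8279/1318; -4935/1318 7115/2636 11593/2636; -8279/1318 11593/2636 41995/2636]
step 1: x' = [-9138335/6783906, 108587347/54271248, 90121285/54271248], P' = [23972926/3391953 -16738774/3391953 -31498741/3391953; -16738774/3391953 96211625/27135624 177530375/27135624; -31498741/3391953 177530375/27135624 476501561/27135624]

step 0: x̄ = F·x = [9, 2, -3]
step 0: P̄ = F·P·Fᵀ + Q = [66 35 -47; 35 40 -17; -47 -17 45]
step 0: y = z − H·x̄ = [-27, 23]
step 0: S = H·P̄·Hᵀ + R = [1045 -854; -854 708]
step 0: K = P̄·Hᵀ·S⁻¹ = [-589/1318 -2173/2636; 1605/2636 2755/5272; 1663/2636 4965/5272]
step 0: x' = x̄ + K·y = [5551/2636, -12761/5272, 8577/5272]
step 0: P' = (I − K·H)·P̄ = [3554/659 -4935/1318 -8279/1318; -4935/1318 7115/2636 11593/2636; -8279/1318 11593/2636 41995/2636]
step 1: x̄ = F·x = [-35899/2636, -11311/5272, 13661/1318]
step 1: P̄ = F·P·Fᵀ + Q = [51817/659 96553/1318 -18799/659; 96553/1318 423555/2636 18030/659; -18799/659 18030/659 31071/659]
step 1: y = z − H·x̄ = [193345/5272, -91017/2636]
step 1: S = H·P̄·Hᵀ + R = [6960975/2636 -2650731/1318; -2650731/1318 1019671/659]
step 1: K = P̄·Hᵀ·S⁻¹ = [-2270470/3391953 -1205692/1130651; 20814491/27135624 12566189/18090416; 28611269/27135624 24819851/18090416]
step 1: x' = x̄ + K·y = [-9138335/6783906, 108587347/54271248, 90121285/54271248]
step 1: P' = (I − K·H)·P̄ = [23972926/3391953 -16738774/3391953 -31498741/3391953; -16738774/3391953 96211625/27135624 177530375/27135624; -31498741/3391953 177530375/27135624 476501561/27135624]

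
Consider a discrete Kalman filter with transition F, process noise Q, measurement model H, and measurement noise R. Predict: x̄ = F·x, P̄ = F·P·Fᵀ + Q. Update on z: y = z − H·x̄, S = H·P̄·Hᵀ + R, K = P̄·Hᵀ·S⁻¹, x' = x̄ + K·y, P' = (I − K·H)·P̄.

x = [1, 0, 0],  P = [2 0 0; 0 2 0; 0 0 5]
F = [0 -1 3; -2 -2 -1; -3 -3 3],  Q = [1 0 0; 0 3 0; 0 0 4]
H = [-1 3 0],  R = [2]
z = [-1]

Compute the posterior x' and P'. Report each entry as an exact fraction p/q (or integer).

x̄ = F·x = [0, -2, -3]
P̄ = F·P·Fᵀ + Q = [48 -11 51; -11 24 9; 51 9 85]
y = z − H·x̄ = [5]
S = H·P̄·Hᵀ + R = [332]
K = P̄·Hᵀ·S⁻¹ = [-81/332; 1/4; -6/83]
x' = x̄ + K·y = [-405/332, -3/4, -279/83]
P' = (I − K·H)·P̄ = [9375/332 37/4 3747/83; 37/4 13/4 15; 3747/83 15 6911/83]

x' = [-405/332, -3/4, -279/83]
P' = [9375/332 37/4 3747/83; 37/4 13/4 15; 3747/83 15 6911/83]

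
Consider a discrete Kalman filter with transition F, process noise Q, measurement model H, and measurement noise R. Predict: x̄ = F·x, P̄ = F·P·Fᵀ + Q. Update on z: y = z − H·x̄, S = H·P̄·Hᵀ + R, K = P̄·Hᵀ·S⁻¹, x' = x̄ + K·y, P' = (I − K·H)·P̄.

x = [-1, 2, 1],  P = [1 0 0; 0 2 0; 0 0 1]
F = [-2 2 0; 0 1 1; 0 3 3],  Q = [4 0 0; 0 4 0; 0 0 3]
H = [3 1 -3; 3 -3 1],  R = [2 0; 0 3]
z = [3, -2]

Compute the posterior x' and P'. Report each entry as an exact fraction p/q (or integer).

x̄ = F·x = [6, 3, 9]
P̄ = F·P·Fᵀ + Q = [16 4 12; 4 7 9; 12 9 30]
y = z − H·x̄ = [9, -20]
S = H·P̄·Hᵀ + R = [177 27; 27 186]
K = P̄·Hᵀ·S⁻¹ = [80/1533 128/511; -496/10731 24/3577; -1047/3577 902/3577]
x' = x̄ + K·y = [746/511, 8763/3577, 4730/3577]
P' = (I − K·H)·P̄ = [688/219 6772/1533 2340/511; 6772/1533 71149/10731 23817/3577; 2340/511 23817/3577 25017/3577]

x' = [746/511, 8763/3577, 4730/3577]
P' = [688/219 6772/1533 2340/511; 6772/1533 71149/10731 23817/3577; 2340/511 23817/3577 25017/3577]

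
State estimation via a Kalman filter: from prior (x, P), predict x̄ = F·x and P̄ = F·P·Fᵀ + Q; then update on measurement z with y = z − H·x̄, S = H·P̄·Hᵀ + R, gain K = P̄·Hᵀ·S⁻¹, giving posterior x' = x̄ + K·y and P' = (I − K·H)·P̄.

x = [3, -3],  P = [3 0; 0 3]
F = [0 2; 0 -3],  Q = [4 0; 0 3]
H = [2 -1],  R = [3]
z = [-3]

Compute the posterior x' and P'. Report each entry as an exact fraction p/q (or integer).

x̄ = F·x = [-6, 9]
P̄ = F·P·Fᵀ + Q = [16 -18; -18 30]
y = z − H·x̄ = [18]
S = H·P̄·Hᵀ + R = [169]
K = P̄·Hᵀ·S⁻¹ = [50/169; -66/169]
x' = x̄ + K·y = [-114/169, 333/169]
P' = (I − K·H)·P̄ = [204/169 258/169; 258/169 714/169]

x' = [-114/169, 333/169]
P' = [204/169 258/169; 258/169 714/169]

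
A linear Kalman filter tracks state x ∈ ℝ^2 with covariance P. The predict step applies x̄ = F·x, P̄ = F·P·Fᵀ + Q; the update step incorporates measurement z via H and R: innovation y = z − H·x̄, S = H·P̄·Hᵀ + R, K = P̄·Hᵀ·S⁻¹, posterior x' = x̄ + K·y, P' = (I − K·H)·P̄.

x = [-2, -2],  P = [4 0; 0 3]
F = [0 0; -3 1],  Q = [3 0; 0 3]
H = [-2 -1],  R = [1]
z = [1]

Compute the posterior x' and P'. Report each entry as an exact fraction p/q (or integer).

x̄ = F·x = [0, 4]
P̄ = F·P·Fᵀ + Q = [3 0; 0 42]
y = z − H·x̄ = [5]
S = H·P̄·Hᵀ + R = [55]
K = P̄·Hᵀ·S⁻¹ = [-6/55; -42/55]
x' = x̄ + K·y = [-6/11, 2/11]
P' = (I − K·H)·P̄ = [129/55 -252/55; -252/55 546/55]

x' = [-6/11, 2/11]
P' = [129/55 -252/55; -252/55 546/55]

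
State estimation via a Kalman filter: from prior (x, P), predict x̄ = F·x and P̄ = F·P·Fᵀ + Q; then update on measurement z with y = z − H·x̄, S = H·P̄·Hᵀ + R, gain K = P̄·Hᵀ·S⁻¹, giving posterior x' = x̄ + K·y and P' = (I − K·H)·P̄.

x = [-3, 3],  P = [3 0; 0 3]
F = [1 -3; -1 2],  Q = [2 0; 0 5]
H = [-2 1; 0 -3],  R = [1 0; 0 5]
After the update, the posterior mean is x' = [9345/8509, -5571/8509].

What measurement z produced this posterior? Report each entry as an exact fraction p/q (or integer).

x̄ = F·x = [-12, 9]
P̄ = F·P·Fᵀ + Q = [32 -21; -21 20]
S = H·P̄·Hᵀ + R = [233 -186; -186 185]
K = P̄·Hᵀ·S⁻¹ = [-4007/8509 -1131/8509; 310/8509 -2448/8509]
x' − x̄ = [111453/8509, -82152/8509] = K·y
y = (KᵀK)⁻¹·Kᵀ·(x' − x̄) = [-36, 29]
z = y + H·x̄ = [-36, 29] + [33, -27] = [-3, 2]

z = [-3, 2]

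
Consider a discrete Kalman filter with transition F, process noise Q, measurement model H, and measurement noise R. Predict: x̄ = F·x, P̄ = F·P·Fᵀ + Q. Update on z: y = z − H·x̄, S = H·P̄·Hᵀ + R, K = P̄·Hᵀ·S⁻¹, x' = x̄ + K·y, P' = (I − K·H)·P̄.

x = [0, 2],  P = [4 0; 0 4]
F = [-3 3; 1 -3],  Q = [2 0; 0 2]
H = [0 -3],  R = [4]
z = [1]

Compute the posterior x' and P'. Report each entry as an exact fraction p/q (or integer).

x̄ = F·x = [6, -6]
P̄ = F·P·Fᵀ + Q = [74 -48; -48 42]
y = z − H·x̄ = [-17]
S = H·P̄·Hᵀ + R = [382]
K = P̄·Hᵀ·S⁻¹ = [72/191; -63/191]
x' = x̄ + K·y = [-78/191, -75/191]
P' = (I − K·H)·P̄ = [3766/191 -96/191; -96/191 84/191]

x' = [-78/191, -75/191]
P' = [3766/191 -96/191; -96/191 84/191]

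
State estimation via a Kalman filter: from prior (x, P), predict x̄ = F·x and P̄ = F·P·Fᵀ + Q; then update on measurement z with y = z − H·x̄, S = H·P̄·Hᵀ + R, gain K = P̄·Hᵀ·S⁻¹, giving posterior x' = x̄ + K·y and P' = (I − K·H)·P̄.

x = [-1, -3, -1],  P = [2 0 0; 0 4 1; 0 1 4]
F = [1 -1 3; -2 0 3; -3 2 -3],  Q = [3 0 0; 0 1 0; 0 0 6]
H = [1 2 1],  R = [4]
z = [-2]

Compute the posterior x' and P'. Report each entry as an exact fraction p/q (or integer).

x' = [-193/249, -148/249, -13/249]
P' = [6575/249 1565/249 -9481/249; 1565/249 1004/249 -3169/249; -9481/249 -3169/249 15767/249]

x̄ = F·x = [-1, -1, 0]
P̄ = F·P·Fᵀ + Q = [39 29 -41; 29 45 -18; -41 -18 64]
y = z − H·x̄ = [1]
S = H·P̄·Hᵀ + R = [249]
K = P̄·Hᵀ·S⁻¹ = [56/249; 101/249; -13/249]
x' = x̄ + K·y = [-193/249, -148/249, -13/249]
P' = (I − K·H)·P̄ = [6575/249 1565/249 -9481/249; 1565/249 1004/249 -3169/249; -9481/249 -3169/249 15767/249]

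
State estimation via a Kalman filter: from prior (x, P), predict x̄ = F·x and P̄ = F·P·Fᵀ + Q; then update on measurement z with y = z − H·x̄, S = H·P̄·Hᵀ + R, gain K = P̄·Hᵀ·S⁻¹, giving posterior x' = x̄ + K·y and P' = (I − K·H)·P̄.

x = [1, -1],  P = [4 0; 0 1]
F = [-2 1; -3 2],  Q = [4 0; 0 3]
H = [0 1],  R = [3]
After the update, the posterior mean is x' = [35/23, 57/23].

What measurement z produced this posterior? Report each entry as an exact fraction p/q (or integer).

x̄ = F·x = [-3, -5]
P̄ = F·P·Fᵀ + Q = [21 26; 26 43]
S = H·P̄·Hᵀ + R = [46]
K = P̄·Hᵀ·S⁻¹ = [13/23; 43/46]
x' − x̄ = [104/23, 172/23] = K·y
y = (KᵀK)⁻¹·Kᵀ·(x' − x̄) = [8]
z = y + H·x̄ = [8] + [-5] = [3]

z = [3]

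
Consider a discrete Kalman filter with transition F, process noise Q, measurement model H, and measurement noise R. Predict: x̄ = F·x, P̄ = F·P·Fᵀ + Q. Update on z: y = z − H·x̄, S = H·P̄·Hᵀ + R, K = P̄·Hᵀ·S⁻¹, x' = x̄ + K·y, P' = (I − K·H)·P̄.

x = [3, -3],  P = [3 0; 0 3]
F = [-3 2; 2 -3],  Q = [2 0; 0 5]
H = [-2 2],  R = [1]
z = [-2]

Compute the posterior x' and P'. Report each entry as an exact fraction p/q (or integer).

x̄ = F·x = [-15, 15]
P̄ = F·P·Fᵀ + Q = [41 -36; -36 44]
y = z − H·x̄ = [-62]
S = H·P̄·Hᵀ + R = [629]
K = P̄·Hᵀ·S⁻¹ = [-154/629; 160/629]
x' = x̄ + K·y = [113/629, -485/629]
P' = (I − K·H)·P̄ = [2073/629 1996/629; 1996/629 2076/629]

x' = [113/629, -485/629]
P' = [2073/629 1996/629; 1996/629 2076/629]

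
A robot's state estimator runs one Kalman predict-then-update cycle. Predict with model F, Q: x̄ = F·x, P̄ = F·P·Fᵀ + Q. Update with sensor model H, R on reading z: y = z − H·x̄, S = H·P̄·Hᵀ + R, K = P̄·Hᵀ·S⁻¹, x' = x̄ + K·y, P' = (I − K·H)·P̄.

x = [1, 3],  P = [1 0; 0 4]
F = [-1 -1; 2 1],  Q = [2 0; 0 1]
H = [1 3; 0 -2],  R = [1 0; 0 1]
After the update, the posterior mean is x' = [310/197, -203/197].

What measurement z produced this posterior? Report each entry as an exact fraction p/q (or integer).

x̄ = F·x = [-4, 5]
P̄ = F·P·Fᵀ + Q = [7 -6; -6 9]
S = H·P̄·Hᵀ + R = [53 -42; -42 37]
K = P̄·Hᵀ·S⁻¹ = [97/197 174/197; 21/197 -72/197]
x' − x̄ = [1098/197, -1188/197] = K·y
y = (KᵀK)⁻¹·Kᵀ·(x' − x̄) = [-12, 13]
z = y + H·x̄ = [-12, 13] + [11, -10] = [-1, 3]

z = [-1, 3]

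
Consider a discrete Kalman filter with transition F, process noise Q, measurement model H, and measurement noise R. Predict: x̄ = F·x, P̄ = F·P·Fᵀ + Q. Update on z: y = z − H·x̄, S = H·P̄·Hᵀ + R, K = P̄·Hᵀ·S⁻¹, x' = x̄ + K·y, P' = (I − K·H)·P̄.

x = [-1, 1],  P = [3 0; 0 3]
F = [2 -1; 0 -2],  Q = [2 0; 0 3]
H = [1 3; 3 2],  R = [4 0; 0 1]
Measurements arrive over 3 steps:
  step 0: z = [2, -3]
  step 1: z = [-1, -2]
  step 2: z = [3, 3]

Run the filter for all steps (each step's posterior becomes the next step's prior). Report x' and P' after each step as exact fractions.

step 0: x̄ = F·x = [-3, -2]
step 0: P̄ = F·P·Fᵀ + Q = [17 6; 6 15]
step 0: y = z − H·x̄ = [11, 10]
step 0: S = H·P̄·Hᵀ + R = [192 207; 207 286]
step 0: K = P̄·Hᵀ·S⁻¹ = [-3031/12063 1617/4021; 1550/4021 -447/4021]
step 0: x' = x̄ + K·y = [-21020/12063, 4538/4021]
step 0: P' = (I − K·H)·P̄ = [5543/12063 -1963/4021; -1963/4021 2721/4021]
step 1: x̄ = F·x = [-55654/12063, -9076/4021]
step 1: P̄ = F·P·Fᵀ + Q = [78017/12063 13294/4021; 13294/4021 22947/4021]
step 1: y = z − H·x̄ = [125275/12063, 65764/4021]
step 1: S = H·P̄·Hᵀ + R = [985130/12063 361933/4021; 361933/4021 489388/4021]
step 1: K = P̄·Hᵀ·S⁻¹ = [-4189531/22164713 7836051/22164713; 6827196/22164713 -1164285/22164713]
step 1: x' = x̄ + K·y = [-17608245/22164713, 1829732/22164713]
step 1: P' = (I − K·H)·P̄ = [8146343/22164713 -8301489/22164713; -8301489/22164713 11870091/22164713]
step 2: x̄ = F·x = [-37046222/22164713, -3659464/22164713]
step 2: P̄ = F·P·Fᵀ + Q = [121990845/22164713 56946138/22164713; 56946138/22164713 113974503/22164713]
step 2: y = z − H·x̄ = [114518753/22164713, 184951733/22164713]
step 2: S = H·P̄·Hᵀ + R = [1578097052/22164713 1676227071/22164713; 1676227071/22164713 2259333986/22164713]
step 2: K = P̄·Hᵀ·S⁻¹ = [-6441016839/34095235487 12020228391/34095235487; 10499638794/34095235487 -1771773369/34095235487]
step 2: x' = x̄ + K·y = [10036005994/34095235487, 33834983549/34095235487]
step 2: P' = (I − K·H)·P̄ = [12512688555/34095235487 -12758918637/34095235487; -12758918637/34095235487 18252491271/34095235487]

step 0: x' = [-21020/12063, 4538/4021], P' = [5543/12063 -1963/4021; -1963/4021 2721/4021]
step 1: x' = [-17608245/22164713, 1829732/22164713], P' = [8146343/22164713 -8301489/22164713; -8301489/22164713 11870091/22164713]
step 2: x' = [10036005994/34095235487, 33834983549/34095235487], P' = [12512688555/34095235487 -12758918637/34095235487; -12758918637/34095235487 18252491271/34095235487]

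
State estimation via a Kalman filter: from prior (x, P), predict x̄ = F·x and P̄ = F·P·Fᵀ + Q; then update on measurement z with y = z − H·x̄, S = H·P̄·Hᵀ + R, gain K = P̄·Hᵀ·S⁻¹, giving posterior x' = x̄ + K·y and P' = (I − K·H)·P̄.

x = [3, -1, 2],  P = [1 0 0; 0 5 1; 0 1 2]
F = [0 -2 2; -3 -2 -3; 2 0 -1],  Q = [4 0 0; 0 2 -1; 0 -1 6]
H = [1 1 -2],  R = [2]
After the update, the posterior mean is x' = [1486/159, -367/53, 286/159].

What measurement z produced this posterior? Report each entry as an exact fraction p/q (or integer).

z = [-1]

x̄ = F·x = [6, -13, 4]
P̄ = F·P·Fᵀ + Q = [24 10 -2; 10 61 1; -2 1 12]
S = H·P̄·Hᵀ + R = [159]
K = P̄·Hᵀ·S⁻¹ = [38/159; 23/53; -25/159]
x' − x̄ = [532/159, 322/53, -350/159] = K·y
y = (KᵀK)⁻¹·Kᵀ·(x' − x̄) = [14]
z = y + H·x̄ = [14] + [-15] = [-1]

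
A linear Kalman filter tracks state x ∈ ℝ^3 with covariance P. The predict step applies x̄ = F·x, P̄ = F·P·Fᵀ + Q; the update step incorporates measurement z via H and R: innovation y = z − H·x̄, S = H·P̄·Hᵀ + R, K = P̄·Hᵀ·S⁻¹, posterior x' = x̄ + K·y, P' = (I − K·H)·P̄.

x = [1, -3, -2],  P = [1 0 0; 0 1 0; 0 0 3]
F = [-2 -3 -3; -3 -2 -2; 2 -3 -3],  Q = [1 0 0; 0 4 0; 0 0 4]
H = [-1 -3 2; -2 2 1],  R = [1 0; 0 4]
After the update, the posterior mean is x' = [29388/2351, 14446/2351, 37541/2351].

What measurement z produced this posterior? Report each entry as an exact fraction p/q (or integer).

x̄ = F·x = [13, 7, 17]
P̄ = F·P·Fᵀ + Q = [41 30 32; 30 29 18; 32 18 44]
S = H·P̄·Hᵀ + R = [315 -26; -26 32]
K = P̄·Hᵀ·S⁻¹ = [-471/2351 352/2351; -544/2351 1467/4702; 120/2351 1273/2351]
x' − x̄ = [-1175/2351, -2011/2351, -2426/2351] = K·y
y = (KᵀK)⁻¹·Kᵀ·(x' − x̄) = [1, -2]
z = y + H·x̄ = [1, -2] + [0, 5] = [1, 3]

z = [1, 3]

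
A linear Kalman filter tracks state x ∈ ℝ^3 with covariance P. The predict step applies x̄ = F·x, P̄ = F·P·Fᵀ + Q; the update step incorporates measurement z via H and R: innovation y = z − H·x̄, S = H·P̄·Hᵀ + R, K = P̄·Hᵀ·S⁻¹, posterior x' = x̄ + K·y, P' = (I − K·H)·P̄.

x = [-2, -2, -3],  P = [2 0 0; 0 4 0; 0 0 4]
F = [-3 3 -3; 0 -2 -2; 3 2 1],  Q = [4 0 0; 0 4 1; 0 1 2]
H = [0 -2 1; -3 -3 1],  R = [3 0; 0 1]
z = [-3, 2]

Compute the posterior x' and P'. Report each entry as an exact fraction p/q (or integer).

x̄ = F·x = [9, 10, -13]
P̄ = F·P·Fᵀ + Q = [94 0 -6; 0 36 -23; -6 -23 40]
y = z − H·x̄ = [30, 72]
S = H·P̄·Hᵀ + R = [279 389; 389 1385]
K = P̄·Hᵀ·S⁻¹ = [51861/117547 -39009/117547; -40308/117547 203/117547; 69707/235094 1979/235094]
x' = x̄ + K·y = [-3195/1927, -314/1927, -6742/1927]
P' = (I − K·H)·P̄ = [125992/117547 -183384/117547 -211185/117547; -183384/117547 429025/117547 737126/117547; -211185/117547 737126/117547 3157625/235094]

x' = [-3195/1927, -314/1927, -6742/1927]
P' = [125992/117547 -183384/117547 -211185/117547; -183384/117547 429025/117547 737126/117547; -211185/117547 737126/117547 3157625/235094]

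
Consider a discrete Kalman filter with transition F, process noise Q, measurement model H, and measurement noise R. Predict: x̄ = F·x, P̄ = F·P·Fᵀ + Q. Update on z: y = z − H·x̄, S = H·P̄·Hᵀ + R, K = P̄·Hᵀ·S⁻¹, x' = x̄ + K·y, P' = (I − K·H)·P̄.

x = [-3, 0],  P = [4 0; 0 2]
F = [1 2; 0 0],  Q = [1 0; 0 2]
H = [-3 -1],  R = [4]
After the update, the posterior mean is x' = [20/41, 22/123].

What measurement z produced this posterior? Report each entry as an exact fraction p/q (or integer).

x̄ = F·x = [-3, 0]
P̄ = F·P·Fᵀ + Q = [13 0; 0 2]
S = H·P̄·Hᵀ + R = [123]
K = P̄·Hᵀ·S⁻¹ = [-13/41; -2/123]
x' − x̄ = [143/41, 22/123] = K·y
y = (KᵀK)⁻¹·Kᵀ·(x' − x̄) = [-11]
z = y + H·x̄ = [-11] + [9] = [-2]

z = [-2]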